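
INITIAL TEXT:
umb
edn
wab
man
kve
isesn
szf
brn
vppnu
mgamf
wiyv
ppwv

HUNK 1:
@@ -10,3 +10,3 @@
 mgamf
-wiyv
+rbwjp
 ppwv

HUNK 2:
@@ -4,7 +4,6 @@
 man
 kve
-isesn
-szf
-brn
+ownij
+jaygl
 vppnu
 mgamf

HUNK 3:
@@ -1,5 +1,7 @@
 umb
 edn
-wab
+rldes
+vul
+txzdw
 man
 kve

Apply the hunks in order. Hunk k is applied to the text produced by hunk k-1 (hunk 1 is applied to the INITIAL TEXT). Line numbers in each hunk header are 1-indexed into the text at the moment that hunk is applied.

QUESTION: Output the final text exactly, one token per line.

Hunk 1: at line 10 remove [wiyv] add [rbwjp] -> 12 lines: umb edn wab man kve isesn szf brn vppnu mgamf rbwjp ppwv
Hunk 2: at line 4 remove [isesn,szf,brn] add [ownij,jaygl] -> 11 lines: umb edn wab man kve ownij jaygl vppnu mgamf rbwjp ppwv
Hunk 3: at line 1 remove [wab] add [rldes,vul,txzdw] -> 13 lines: umb edn rldes vul txzdw man kve ownij jaygl vppnu mgamf rbwjp ppwv

Answer: umb
edn
rldes
vul
txzdw
man
kve
ownij
jaygl
vppnu
mgamf
rbwjp
ppwv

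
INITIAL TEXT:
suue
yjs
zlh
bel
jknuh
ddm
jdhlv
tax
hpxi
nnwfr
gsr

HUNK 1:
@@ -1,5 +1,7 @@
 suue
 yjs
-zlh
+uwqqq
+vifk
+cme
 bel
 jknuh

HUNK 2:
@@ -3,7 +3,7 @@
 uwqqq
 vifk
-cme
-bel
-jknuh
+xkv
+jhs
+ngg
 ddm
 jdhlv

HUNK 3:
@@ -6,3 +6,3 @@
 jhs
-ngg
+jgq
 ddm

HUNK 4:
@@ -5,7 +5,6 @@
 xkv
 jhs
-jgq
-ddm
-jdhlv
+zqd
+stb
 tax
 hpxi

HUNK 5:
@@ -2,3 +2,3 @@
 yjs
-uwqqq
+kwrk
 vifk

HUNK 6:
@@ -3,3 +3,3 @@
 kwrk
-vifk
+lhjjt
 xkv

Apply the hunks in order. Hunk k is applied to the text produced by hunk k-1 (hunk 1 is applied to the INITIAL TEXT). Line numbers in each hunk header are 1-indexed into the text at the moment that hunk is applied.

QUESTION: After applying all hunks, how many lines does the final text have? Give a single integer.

Hunk 1: at line 1 remove [zlh] add [uwqqq,vifk,cme] -> 13 lines: suue yjs uwqqq vifk cme bel jknuh ddm jdhlv tax hpxi nnwfr gsr
Hunk 2: at line 3 remove [cme,bel,jknuh] add [xkv,jhs,ngg] -> 13 lines: suue yjs uwqqq vifk xkv jhs ngg ddm jdhlv tax hpxi nnwfr gsr
Hunk 3: at line 6 remove [ngg] add [jgq] -> 13 lines: suue yjs uwqqq vifk xkv jhs jgq ddm jdhlv tax hpxi nnwfr gsr
Hunk 4: at line 5 remove [jgq,ddm,jdhlv] add [zqd,stb] -> 12 lines: suue yjs uwqqq vifk xkv jhs zqd stb tax hpxi nnwfr gsr
Hunk 5: at line 2 remove [uwqqq] add [kwrk] -> 12 lines: suue yjs kwrk vifk xkv jhs zqd stb tax hpxi nnwfr gsr
Hunk 6: at line 3 remove [vifk] add [lhjjt] -> 12 lines: suue yjs kwrk lhjjt xkv jhs zqd stb tax hpxi nnwfr gsr
Final line count: 12

Answer: 12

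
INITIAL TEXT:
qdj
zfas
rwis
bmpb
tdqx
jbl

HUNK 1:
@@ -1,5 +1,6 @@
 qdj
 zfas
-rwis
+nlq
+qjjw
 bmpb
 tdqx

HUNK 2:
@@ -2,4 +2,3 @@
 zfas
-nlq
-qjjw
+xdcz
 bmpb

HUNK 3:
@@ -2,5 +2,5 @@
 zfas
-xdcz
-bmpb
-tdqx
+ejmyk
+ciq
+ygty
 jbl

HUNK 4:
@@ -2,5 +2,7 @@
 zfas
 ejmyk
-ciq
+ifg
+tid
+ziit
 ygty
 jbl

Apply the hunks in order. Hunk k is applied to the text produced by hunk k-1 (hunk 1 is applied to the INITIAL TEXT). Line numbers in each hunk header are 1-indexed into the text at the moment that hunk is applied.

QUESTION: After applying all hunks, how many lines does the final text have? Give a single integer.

Answer: 8

Derivation:
Hunk 1: at line 1 remove [rwis] add [nlq,qjjw] -> 7 lines: qdj zfas nlq qjjw bmpb tdqx jbl
Hunk 2: at line 2 remove [nlq,qjjw] add [xdcz] -> 6 lines: qdj zfas xdcz bmpb tdqx jbl
Hunk 3: at line 2 remove [xdcz,bmpb,tdqx] add [ejmyk,ciq,ygty] -> 6 lines: qdj zfas ejmyk ciq ygty jbl
Hunk 4: at line 2 remove [ciq] add [ifg,tid,ziit] -> 8 lines: qdj zfas ejmyk ifg tid ziit ygty jbl
Final line count: 8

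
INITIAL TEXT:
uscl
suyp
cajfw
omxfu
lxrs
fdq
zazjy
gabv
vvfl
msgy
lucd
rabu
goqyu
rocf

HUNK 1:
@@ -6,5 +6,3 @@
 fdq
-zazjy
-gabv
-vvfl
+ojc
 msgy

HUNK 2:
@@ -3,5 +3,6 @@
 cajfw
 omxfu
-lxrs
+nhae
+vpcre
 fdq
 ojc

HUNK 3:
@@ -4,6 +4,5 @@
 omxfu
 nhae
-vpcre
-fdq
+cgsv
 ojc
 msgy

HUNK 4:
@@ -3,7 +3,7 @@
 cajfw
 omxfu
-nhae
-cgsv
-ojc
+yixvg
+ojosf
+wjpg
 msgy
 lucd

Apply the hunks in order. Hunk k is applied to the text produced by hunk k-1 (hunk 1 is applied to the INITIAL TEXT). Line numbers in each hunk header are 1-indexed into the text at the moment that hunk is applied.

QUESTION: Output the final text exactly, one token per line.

Hunk 1: at line 6 remove [zazjy,gabv,vvfl] add [ojc] -> 12 lines: uscl suyp cajfw omxfu lxrs fdq ojc msgy lucd rabu goqyu rocf
Hunk 2: at line 3 remove [lxrs] add [nhae,vpcre] -> 13 lines: uscl suyp cajfw omxfu nhae vpcre fdq ojc msgy lucd rabu goqyu rocf
Hunk 3: at line 4 remove [vpcre,fdq] add [cgsv] -> 12 lines: uscl suyp cajfw omxfu nhae cgsv ojc msgy lucd rabu goqyu rocf
Hunk 4: at line 3 remove [nhae,cgsv,ojc] add [yixvg,ojosf,wjpg] -> 12 lines: uscl suyp cajfw omxfu yixvg ojosf wjpg msgy lucd rabu goqyu rocf

Answer: uscl
suyp
cajfw
omxfu
yixvg
ojosf
wjpg
msgy
lucd
rabu
goqyu
rocf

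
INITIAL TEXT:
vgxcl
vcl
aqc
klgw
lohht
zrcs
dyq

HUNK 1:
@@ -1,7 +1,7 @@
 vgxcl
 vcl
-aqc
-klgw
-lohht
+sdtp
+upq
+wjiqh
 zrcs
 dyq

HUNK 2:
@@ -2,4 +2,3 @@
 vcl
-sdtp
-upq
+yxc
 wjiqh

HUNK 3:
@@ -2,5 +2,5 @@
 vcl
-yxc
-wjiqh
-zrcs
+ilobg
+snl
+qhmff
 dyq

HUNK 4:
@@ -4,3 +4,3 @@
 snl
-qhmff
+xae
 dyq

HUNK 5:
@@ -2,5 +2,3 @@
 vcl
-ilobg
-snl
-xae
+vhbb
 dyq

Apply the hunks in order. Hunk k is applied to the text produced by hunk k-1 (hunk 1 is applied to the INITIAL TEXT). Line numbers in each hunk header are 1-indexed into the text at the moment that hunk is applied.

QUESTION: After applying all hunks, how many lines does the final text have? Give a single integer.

Answer: 4

Derivation:
Hunk 1: at line 1 remove [aqc,klgw,lohht] add [sdtp,upq,wjiqh] -> 7 lines: vgxcl vcl sdtp upq wjiqh zrcs dyq
Hunk 2: at line 2 remove [sdtp,upq] add [yxc] -> 6 lines: vgxcl vcl yxc wjiqh zrcs dyq
Hunk 3: at line 2 remove [yxc,wjiqh,zrcs] add [ilobg,snl,qhmff] -> 6 lines: vgxcl vcl ilobg snl qhmff dyq
Hunk 4: at line 4 remove [qhmff] add [xae] -> 6 lines: vgxcl vcl ilobg snl xae dyq
Hunk 5: at line 2 remove [ilobg,snl,xae] add [vhbb] -> 4 lines: vgxcl vcl vhbb dyq
Final line count: 4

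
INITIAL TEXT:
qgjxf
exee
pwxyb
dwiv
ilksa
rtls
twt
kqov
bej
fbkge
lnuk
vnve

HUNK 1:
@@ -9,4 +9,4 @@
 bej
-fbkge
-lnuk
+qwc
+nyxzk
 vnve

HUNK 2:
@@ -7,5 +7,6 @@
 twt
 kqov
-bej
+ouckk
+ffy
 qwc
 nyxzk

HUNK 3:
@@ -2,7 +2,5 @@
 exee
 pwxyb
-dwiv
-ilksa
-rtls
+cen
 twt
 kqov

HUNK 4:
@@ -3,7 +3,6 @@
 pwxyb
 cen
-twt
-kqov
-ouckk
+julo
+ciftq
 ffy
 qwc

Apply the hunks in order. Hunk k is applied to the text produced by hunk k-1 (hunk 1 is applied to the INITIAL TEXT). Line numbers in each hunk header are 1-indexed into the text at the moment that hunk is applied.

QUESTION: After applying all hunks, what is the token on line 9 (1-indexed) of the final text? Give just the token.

Hunk 1: at line 9 remove [fbkge,lnuk] add [qwc,nyxzk] -> 12 lines: qgjxf exee pwxyb dwiv ilksa rtls twt kqov bej qwc nyxzk vnve
Hunk 2: at line 7 remove [bej] add [ouckk,ffy] -> 13 lines: qgjxf exee pwxyb dwiv ilksa rtls twt kqov ouckk ffy qwc nyxzk vnve
Hunk 3: at line 2 remove [dwiv,ilksa,rtls] add [cen] -> 11 lines: qgjxf exee pwxyb cen twt kqov ouckk ffy qwc nyxzk vnve
Hunk 4: at line 3 remove [twt,kqov,ouckk] add [julo,ciftq] -> 10 lines: qgjxf exee pwxyb cen julo ciftq ffy qwc nyxzk vnve
Final line 9: nyxzk

Answer: nyxzk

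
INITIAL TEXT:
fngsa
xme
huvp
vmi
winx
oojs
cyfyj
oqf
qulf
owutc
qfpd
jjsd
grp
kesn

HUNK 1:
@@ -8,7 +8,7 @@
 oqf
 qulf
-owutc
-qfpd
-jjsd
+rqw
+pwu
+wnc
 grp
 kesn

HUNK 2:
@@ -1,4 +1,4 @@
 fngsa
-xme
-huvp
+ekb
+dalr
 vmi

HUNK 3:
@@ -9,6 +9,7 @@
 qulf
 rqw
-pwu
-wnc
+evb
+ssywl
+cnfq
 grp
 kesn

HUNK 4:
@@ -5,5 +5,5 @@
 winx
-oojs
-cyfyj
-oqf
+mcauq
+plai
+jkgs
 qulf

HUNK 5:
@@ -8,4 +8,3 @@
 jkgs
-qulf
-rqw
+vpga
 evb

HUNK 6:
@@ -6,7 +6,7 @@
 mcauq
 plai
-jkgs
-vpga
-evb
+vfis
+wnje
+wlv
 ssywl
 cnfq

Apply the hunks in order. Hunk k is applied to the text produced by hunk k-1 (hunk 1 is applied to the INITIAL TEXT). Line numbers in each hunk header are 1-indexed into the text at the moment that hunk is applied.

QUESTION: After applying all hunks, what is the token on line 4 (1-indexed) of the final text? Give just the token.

Hunk 1: at line 8 remove [owutc,qfpd,jjsd] add [rqw,pwu,wnc] -> 14 lines: fngsa xme huvp vmi winx oojs cyfyj oqf qulf rqw pwu wnc grp kesn
Hunk 2: at line 1 remove [xme,huvp] add [ekb,dalr] -> 14 lines: fngsa ekb dalr vmi winx oojs cyfyj oqf qulf rqw pwu wnc grp kesn
Hunk 3: at line 9 remove [pwu,wnc] add [evb,ssywl,cnfq] -> 15 lines: fngsa ekb dalr vmi winx oojs cyfyj oqf qulf rqw evb ssywl cnfq grp kesn
Hunk 4: at line 5 remove [oojs,cyfyj,oqf] add [mcauq,plai,jkgs] -> 15 lines: fngsa ekb dalr vmi winx mcauq plai jkgs qulf rqw evb ssywl cnfq grp kesn
Hunk 5: at line 8 remove [qulf,rqw] add [vpga] -> 14 lines: fngsa ekb dalr vmi winx mcauq plai jkgs vpga evb ssywl cnfq grp kesn
Hunk 6: at line 6 remove [jkgs,vpga,evb] add [vfis,wnje,wlv] -> 14 lines: fngsa ekb dalr vmi winx mcauq plai vfis wnje wlv ssywl cnfq grp kesn
Final line 4: vmi

Answer: vmi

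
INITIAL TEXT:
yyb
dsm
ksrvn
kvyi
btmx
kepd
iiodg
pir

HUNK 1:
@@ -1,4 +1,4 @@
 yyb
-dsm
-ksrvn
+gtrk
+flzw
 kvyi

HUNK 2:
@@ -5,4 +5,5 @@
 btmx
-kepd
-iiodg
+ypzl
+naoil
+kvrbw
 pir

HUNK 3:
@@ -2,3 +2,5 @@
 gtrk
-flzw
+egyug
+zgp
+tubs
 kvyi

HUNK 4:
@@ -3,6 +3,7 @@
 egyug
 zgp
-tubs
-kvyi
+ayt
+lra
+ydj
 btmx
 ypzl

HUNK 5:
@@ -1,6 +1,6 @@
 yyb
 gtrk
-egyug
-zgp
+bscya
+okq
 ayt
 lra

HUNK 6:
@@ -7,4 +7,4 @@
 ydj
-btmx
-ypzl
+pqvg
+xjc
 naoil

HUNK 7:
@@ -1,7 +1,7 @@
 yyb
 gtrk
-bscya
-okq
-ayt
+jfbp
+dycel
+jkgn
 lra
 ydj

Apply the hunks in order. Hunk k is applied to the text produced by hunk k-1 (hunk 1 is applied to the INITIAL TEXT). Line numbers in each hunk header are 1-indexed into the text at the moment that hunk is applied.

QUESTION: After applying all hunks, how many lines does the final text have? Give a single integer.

Hunk 1: at line 1 remove [dsm,ksrvn] add [gtrk,flzw] -> 8 lines: yyb gtrk flzw kvyi btmx kepd iiodg pir
Hunk 2: at line 5 remove [kepd,iiodg] add [ypzl,naoil,kvrbw] -> 9 lines: yyb gtrk flzw kvyi btmx ypzl naoil kvrbw pir
Hunk 3: at line 2 remove [flzw] add [egyug,zgp,tubs] -> 11 lines: yyb gtrk egyug zgp tubs kvyi btmx ypzl naoil kvrbw pir
Hunk 4: at line 3 remove [tubs,kvyi] add [ayt,lra,ydj] -> 12 lines: yyb gtrk egyug zgp ayt lra ydj btmx ypzl naoil kvrbw pir
Hunk 5: at line 1 remove [egyug,zgp] add [bscya,okq] -> 12 lines: yyb gtrk bscya okq ayt lra ydj btmx ypzl naoil kvrbw pir
Hunk 6: at line 7 remove [btmx,ypzl] add [pqvg,xjc] -> 12 lines: yyb gtrk bscya okq ayt lra ydj pqvg xjc naoil kvrbw pir
Hunk 7: at line 1 remove [bscya,okq,ayt] add [jfbp,dycel,jkgn] -> 12 lines: yyb gtrk jfbp dycel jkgn lra ydj pqvg xjc naoil kvrbw pir
Final line count: 12

Answer: 12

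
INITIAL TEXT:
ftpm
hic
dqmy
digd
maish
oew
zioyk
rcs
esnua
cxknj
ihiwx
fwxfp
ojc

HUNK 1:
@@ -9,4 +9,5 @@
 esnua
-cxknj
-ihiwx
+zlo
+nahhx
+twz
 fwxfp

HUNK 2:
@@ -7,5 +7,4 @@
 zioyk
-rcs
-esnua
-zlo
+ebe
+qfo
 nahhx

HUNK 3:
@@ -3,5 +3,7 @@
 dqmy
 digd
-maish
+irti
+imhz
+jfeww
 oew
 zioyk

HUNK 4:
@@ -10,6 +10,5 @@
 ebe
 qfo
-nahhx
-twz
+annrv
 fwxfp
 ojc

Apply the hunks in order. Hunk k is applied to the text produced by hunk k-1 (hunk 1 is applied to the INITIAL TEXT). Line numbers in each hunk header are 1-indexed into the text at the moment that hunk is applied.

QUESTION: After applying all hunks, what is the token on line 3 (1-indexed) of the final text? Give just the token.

Hunk 1: at line 9 remove [cxknj,ihiwx] add [zlo,nahhx,twz] -> 14 lines: ftpm hic dqmy digd maish oew zioyk rcs esnua zlo nahhx twz fwxfp ojc
Hunk 2: at line 7 remove [rcs,esnua,zlo] add [ebe,qfo] -> 13 lines: ftpm hic dqmy digd maish oew zioyk ebe qfo nahhx twz fwxfp ojc
Hunk 3: at line 3 remove [maish] add [irti,imhz,jfeww] -> 15 lines: ftpm hic dqmy digd irti imhz jfeww oew zioyk ebe qfo nahhx twz fwxfp ojc
Hunk 4: at line 10 remove [nahhx,twz] add [annrv] -> 14 lines: ftpm hic dqmy digd irti imhz jfeww oew zioyk ebe qfo annrv fwxfp ojc
Final line 3: dqmy

Answer: dqmy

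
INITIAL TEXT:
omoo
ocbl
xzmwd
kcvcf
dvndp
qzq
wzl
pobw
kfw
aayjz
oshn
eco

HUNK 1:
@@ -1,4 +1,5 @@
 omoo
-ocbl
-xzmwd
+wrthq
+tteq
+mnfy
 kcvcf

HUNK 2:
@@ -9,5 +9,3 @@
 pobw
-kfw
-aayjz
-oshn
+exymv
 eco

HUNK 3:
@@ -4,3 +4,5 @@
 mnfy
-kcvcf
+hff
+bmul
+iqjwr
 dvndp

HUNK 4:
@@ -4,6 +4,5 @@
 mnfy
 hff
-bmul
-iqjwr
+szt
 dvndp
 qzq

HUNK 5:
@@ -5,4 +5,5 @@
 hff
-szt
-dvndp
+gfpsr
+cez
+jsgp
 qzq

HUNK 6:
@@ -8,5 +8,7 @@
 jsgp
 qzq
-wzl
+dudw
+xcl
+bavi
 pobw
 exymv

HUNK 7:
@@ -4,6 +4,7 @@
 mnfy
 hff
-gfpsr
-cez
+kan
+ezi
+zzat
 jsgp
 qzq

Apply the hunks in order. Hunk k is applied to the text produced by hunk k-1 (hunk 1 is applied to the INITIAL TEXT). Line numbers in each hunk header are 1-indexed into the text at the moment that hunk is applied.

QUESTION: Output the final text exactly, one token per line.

Hunk 1: at line 1 remove [ocbl,xzmwd] add [wrthq,tteq,mnfy] -> 13 lines: omoo wrthq tteq mnfy kcvcf dvndp qzq wzl pobw kfw aayjz oshn eco
Hunk 2: at line 9 remove [kfw,aayjz,oshn] add [exymv] -> 11 lines: omoo wrthq tteq mnfy kcvcf dvndp qzq wzl pobw exymv eco
Hunk 3: at line 4 remove [kcvcf] add [hff,bmul,iqjwr] -> 13 lines: omoo wrthq tteq mnfy hff bmul iqjwr dvndp qzq wzl pobw exymv eco
Hunk 4: at line 4 remove [bmul,iqjwr] add [szt] -> 12 lines: omoo wrthq tteq mnfy hff szt dvndp qzq wzl pobw exymv eco
Hunk 5: at line 5 remove [szt,dvndp] add [gfpsr,cez,jsgp] -> 13 lines: omoo wrthq tteq mnfy hff gfpsr cez jsgp qzq wzl pobw exymv eco
Hunk 6: at line 8 remove [wzl] add [dudw,xcl,bavi] -> 15 lines: omoo wrthq tteq mnfy hff gfpsr cez jsgp qzq dudw xcl bavi pobw exymv eco
Hunk 7: at line 4 remove [gfpsr,cez] add [kan,ezi,zzat] -> 16 lines: omoo wrthq tteq mnfy hff kan ezi zzat jsgp qzq dudw xcl bavi pobw exymv eco

Answer: omoo
wrthq
tteq
mnfy
hff
kan
ezi
zzat
jsgp
qzq
dudw
xcl
bavi
pobw
exymv
eco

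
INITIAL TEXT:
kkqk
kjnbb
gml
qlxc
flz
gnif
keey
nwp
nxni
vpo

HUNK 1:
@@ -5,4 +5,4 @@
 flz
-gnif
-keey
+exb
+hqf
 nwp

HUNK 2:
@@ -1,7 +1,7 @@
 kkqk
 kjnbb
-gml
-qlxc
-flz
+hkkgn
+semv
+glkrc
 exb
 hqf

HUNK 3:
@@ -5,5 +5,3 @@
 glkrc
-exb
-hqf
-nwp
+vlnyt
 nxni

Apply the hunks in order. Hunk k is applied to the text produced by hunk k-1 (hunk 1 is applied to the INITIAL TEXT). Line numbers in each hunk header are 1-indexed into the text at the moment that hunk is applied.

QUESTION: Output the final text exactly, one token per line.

Answer: kkqk
kjnbb
hkkgn
semv
glkrc
vlnyt
nxni
vpo

Derivation:
Hunk 1: at line 5 remove [gnif,keey] add [exb,hqf] -> 10 lines: kkqk kjnbb gml qlxc flz exb hqf nwp nxni vpo
Hunk 2: at line 1 remove [gml,qlxc,flz] add [hkkgn,semv,glkrc] -> 10 lines: kkqk kjnbb hkkgn semv glkrc exb hqf nwp nxni vpo
Hunk 3: at line 5 remove [exb,hqf,nwp] add [vlnyt] -> 8 lines: kkqk kjnbb hkkgn semv glkrc vlnyt nxni vpo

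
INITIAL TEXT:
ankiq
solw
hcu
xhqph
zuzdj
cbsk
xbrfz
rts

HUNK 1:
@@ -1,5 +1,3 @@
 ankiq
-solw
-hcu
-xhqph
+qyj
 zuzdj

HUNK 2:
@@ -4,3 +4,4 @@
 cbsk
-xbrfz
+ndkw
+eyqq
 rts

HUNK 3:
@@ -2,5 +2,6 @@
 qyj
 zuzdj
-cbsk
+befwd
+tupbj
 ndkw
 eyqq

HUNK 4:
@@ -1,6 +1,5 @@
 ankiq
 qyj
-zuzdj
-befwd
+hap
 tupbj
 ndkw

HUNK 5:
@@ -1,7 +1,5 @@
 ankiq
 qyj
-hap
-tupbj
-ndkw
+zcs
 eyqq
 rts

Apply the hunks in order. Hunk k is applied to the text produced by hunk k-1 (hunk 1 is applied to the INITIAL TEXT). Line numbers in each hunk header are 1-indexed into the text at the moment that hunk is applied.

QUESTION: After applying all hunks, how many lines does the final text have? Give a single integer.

Answer: 5

Derivation:
Hunk 1: at line 1 remove [solw,hcu,xhqph] add [qyj] -> 6 lines: ankiq qyj zuzdj cbsk xbrfz rts
Hunk 2: at line 4 remove [xbrfz] add [ndkw,eyqq] -> 7 lines: ankiq qyj zuzdj cbsk ndkw eyqq rts
Hunk 3: at line 2 remove [cbsk] add [befwd,tupbj] -> 8 lines: ankiq qyj zuzdj befwd tupbj ndkw eyqq rts
Hunk 4: at line 1 remove [zuzdj,befwd] add [hap] -> 7 lines: ankiq qyj hap tupbj ndkw eyqq rts
Hunk 5: at line 1 remove [hap,tupbj,ndkw] add [zcs] -> 5 lines: ankiq qyj zcs eyqq rts
Final line count: 5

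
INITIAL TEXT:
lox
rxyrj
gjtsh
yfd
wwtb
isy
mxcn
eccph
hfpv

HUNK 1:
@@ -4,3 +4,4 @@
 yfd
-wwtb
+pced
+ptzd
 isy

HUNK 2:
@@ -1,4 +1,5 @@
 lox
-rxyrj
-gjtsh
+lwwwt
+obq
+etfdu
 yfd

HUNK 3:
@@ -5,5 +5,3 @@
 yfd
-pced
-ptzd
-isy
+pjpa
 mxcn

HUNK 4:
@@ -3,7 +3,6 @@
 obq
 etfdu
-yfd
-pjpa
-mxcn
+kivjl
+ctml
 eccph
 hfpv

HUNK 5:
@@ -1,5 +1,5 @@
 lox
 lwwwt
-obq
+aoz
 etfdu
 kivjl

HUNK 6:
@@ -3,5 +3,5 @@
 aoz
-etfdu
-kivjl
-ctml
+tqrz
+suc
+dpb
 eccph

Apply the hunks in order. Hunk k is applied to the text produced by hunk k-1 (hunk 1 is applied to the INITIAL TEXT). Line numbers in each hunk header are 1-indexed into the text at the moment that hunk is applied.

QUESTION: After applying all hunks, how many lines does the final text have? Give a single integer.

Answer: 8

Derivation:
Hunk 1: at line 4 remove [wwtb] add [pced,ptzd] -> 10 lines: lox rxyrj gjtsh yfd pced ptzd isy mxcn eccph hfpv
Hunk 2: at line 1 remove [rxyrj,gjtsh] add [lwwwt,obq,etfdu] -> 11 lines: lox lwwwt obq etfdu yfd pced ptzd isy mxcn eccph hfpv
Hunk 3: at line 5 remove [pced,ptzd,isy] add [pjpa] -> 9 lines: lox lwwwt obq etfdu yfd pjpa mxcn eccph hfpv
Hunk 4: at line 3 remove [yfd,pjpa,mxcn] add [kivjl,ctml] -> 8 lines: lox lwwwt obq etfdu kivjl ctml eccph hfpv
Hunk 5: at line 1 remove [obq] add [aoz] -> 8 lines: lox lwwwt aoz etfdu kivjl ctml eccph hfpv
Hunk 6: at line 3 remove [etfdu,kivjl,ctml] add [tqrz,suc,dpb] -> 8 lines: lox lwwwt aoz tqrz suc dpb eccph hfpv
Final line count: 8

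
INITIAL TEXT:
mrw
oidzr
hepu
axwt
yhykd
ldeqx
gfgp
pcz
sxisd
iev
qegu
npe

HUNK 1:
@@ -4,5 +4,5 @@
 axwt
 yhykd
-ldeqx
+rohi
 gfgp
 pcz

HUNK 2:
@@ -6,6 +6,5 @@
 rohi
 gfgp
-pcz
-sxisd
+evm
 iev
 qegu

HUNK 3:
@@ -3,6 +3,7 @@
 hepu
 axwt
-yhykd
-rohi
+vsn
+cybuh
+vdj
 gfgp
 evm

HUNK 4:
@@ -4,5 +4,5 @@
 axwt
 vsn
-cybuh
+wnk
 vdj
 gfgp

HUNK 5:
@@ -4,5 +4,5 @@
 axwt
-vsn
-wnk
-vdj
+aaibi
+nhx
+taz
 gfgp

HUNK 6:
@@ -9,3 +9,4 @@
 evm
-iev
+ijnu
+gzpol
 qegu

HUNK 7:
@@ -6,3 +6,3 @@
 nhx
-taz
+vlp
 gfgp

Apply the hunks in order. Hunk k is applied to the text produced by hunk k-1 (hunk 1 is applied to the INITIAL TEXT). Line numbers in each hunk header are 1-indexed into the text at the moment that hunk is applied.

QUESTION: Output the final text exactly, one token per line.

Answer: mrw
oidzr
hepu
axwt
aaibi
nhx
vlp
gfgp
evm
ijnu
gzpol
qegu
npe

Derivation:
Hunk 1: at line 4 remove [ldeqx] add [rohi] -> 12 lines: mrw oidzr hepu axwt yhykd rohi gfgp pcz sxisd iev qegu npe
Hunk 2: at line 6 remove [pcz,sxisd] add [evm] -> 11 lines: mrw oidzr hepu axwt yhykd rohi gfgp evm iev qegu npe
Hunk 3: at line 3 remove [yhykd,rohi] add [vsn,cybuh,vdj] -> 12 lines: mrw oidzr hepu axwt vsn cybuh vdj gfgp evm iev qegu npe
Hunk 4: at line 4 remove [cybuh] add [wnk] -> 12 lines: mrw oidzr hepu axwt vsn wnk vdj gfgp evm iev qegu npe
Hunk 5: at line 4 remove [vsn,wnk,vdj] add [aaibi,nhx,taz] -> 12 lines: mrw oidzr hepu axwt aaibi nhx taz gfgp evm iev qegu npe
Hunk 6: at line 9 remove [iev] add [ijnu,gzpol] -> 13 lines: mrw oidzr hepu axwt aaibi nhx taz gfgp evm ijnu gzpol qegu npe
Hunk 7: at line 6 remove [taz] add [vlp] -> 13 lines: mrw oidzr hepu axwt aaibi nhx vlp gfgp evm ijnu gzpol qegu npe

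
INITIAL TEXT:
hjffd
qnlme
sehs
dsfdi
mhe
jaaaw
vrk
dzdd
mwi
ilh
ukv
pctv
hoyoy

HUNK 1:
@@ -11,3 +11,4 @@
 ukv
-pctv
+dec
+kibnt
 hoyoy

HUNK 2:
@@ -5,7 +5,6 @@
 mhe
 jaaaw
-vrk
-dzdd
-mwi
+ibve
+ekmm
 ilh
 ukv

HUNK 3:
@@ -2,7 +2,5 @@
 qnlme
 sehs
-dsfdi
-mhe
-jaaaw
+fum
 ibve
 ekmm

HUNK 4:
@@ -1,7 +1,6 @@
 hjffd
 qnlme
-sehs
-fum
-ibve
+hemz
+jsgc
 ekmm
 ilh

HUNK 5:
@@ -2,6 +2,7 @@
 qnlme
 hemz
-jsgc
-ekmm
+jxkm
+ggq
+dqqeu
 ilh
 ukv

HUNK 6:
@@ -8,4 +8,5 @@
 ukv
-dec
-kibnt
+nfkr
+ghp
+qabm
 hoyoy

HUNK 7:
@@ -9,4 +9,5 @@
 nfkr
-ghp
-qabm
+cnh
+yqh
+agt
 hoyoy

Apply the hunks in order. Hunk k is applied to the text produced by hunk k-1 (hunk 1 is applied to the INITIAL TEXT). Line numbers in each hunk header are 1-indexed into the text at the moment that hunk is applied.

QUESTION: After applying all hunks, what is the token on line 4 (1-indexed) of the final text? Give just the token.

Hunk 1: at line 11 remove [pctv] add [dec,kibnt] -> 14 lines: hjffd qnlme sehs dsfdi mhe jaaaw vrk dzdd mwi ilh ukv dec kibnt hoyoy
Hunk 2: at line 5 remove [vrk,dzdd,mwi] add [ibve,ekmm] -> 13 lines: hjffd qnlme sehs dsfdi mhe jaaaw ibve ekmm ilh ukv dec kibnt hoyoy
Hunk 3: at line 2 remove [dsfdi,mhe,jaaaw] add [fum] -> 11 lines: hjffd qnlme sehs fum ibve ekmm ilh ukv dec kibnt hoyoy
Hunk 4: at line 1 remove [sehs,fum,ibve] add [hemz,jsgc] -> 10 lines: hjffd qnlme hemz jsgc ekmm ilh ukv dec kibnt hoyoy
Hunk 5: at line 2 remove [jsgc,ekmm] add [jxkm,ggq,dqqeu] -> 11 lines: hjffd qnlme hemz jxkm ggq dqqeu ilh ukv dec kibnt hoyoy
Hunk 6: at line 8 remove [dec,kibnt] add [nfkr,ghp,qabm] -> 12 lines: hjffd qnlme hemz jxkm ggq dqqeu ilh ukv nfkr ghp qabm hoyoy
Hunk 7: at line 9 remove [ghp,qabm] add [cnh,yqh,agt] -> 13 lines: hjffd qnlme hemz jxkm ggq dqqeu ilh ukv nfkr cnh yqh agt hoyoy
Final line 4: jxkm

Answer: jxkm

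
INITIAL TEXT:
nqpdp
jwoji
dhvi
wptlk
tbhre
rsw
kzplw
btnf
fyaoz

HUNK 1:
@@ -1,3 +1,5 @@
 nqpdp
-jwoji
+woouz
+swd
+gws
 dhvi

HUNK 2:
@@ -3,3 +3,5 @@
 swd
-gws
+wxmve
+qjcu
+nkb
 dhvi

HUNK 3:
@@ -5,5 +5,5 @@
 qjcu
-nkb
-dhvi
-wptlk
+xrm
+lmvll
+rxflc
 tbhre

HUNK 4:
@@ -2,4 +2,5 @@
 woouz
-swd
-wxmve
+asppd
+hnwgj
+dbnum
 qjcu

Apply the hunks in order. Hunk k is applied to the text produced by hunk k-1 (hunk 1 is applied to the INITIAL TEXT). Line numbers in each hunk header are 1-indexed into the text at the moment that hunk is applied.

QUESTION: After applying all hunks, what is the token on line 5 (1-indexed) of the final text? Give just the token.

Hunk 1: at line 1 remove [jwoji] add [woouz,swd,gws] -> 11 lines: nqpdp woouz swd gws dhvi wptlk tbhre rsw kzplw btnf fyaoz
Hunk 2: at line 3 remove [gws] add [wxmve,qjcu,nkb] -> 13 lines: nqpdp woouz swd wxmve qjcu nkb dhvi wptlk tbhre rsw kzplw btnf fyaoz
Hunk 3: at line 5 remove [nkb,dhvi,wptlk] add [xrm,lmvll,rxflc] -> 13 lines: nqpdp woouz swd wxmve qjcu xrm lmvll rxflc tbhre rsw kzplw btnf fyaoz
Hunk 4: at line 2 remove [swd,wxmve] add [asppd,hnwgj,dbnum] -> 14 lines: nqpdp woouz asppd hnwgj dbnum qjcu xrm lmvll rxflc tbhre rsw kzplw btnf fyaoz
Final line 5: dbnum

Answer: dbnum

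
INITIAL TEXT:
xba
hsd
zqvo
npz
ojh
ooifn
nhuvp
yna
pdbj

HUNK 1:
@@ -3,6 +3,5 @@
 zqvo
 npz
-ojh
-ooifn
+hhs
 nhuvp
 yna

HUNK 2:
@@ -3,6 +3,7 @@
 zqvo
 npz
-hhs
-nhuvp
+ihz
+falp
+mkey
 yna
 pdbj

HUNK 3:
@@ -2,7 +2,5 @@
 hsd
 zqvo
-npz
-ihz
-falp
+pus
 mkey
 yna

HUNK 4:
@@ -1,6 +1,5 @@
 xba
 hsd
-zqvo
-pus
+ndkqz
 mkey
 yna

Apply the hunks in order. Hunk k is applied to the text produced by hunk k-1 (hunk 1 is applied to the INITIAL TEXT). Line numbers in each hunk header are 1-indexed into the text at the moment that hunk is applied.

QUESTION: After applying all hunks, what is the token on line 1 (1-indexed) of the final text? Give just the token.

Answer: xba

Derivation:
Hunk 1: at line 3 remove [ojh,ooifn] add [hhs] -> 8 lines: xba hsd zqvo npz hhs nhuvp yna pdbj
Hunk 2: at line 3 remove [hhs,nhuvp] add [ihz,falp,mkey] -> 9 lines: xba hsd zqvo npz ihz falp mkey yna pdbj
Hunk 3: at line 2 remove [npz,ihz,falp] add [pus] -> 7 lines: xba hsd zqvo pus mkey yna pdbj
Hunk 4: at line 1 remove [zqvo,pus] add [ndkqz] -> 6 lines: xba hsd ndkqz mkey yna pdbj
Final line 1: xba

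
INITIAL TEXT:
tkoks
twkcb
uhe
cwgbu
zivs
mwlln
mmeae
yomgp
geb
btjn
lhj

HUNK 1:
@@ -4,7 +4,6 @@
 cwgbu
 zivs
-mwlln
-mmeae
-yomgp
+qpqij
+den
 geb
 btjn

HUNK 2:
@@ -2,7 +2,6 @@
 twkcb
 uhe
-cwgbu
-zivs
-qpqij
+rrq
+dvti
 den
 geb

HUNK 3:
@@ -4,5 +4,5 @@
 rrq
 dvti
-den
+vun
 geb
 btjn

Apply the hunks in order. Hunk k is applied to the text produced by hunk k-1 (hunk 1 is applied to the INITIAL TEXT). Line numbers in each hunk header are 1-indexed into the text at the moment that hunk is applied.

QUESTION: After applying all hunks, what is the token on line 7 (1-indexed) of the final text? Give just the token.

Hunk 1: at line 4 remove [mwlln,mmeae,yomgp] add [qpqij,den] -> 10 lines: tkoks twkcb uhe cwgbu zivs qpqij den geb btjn lhj
Hunk 2: at line 2 remove [cwgbu,zivs,qpqij] add [rrq,dvti] -> 9 lines: tkoks twkcb uhe rrq dvti den geb btjn lhj
Hunk 3: at line 4 remove [den] add [vun] -> 9 lines: tkoks twkcb uhe rrq dvti vun geb btjn lhj
Final line 7: geb

Answer: geb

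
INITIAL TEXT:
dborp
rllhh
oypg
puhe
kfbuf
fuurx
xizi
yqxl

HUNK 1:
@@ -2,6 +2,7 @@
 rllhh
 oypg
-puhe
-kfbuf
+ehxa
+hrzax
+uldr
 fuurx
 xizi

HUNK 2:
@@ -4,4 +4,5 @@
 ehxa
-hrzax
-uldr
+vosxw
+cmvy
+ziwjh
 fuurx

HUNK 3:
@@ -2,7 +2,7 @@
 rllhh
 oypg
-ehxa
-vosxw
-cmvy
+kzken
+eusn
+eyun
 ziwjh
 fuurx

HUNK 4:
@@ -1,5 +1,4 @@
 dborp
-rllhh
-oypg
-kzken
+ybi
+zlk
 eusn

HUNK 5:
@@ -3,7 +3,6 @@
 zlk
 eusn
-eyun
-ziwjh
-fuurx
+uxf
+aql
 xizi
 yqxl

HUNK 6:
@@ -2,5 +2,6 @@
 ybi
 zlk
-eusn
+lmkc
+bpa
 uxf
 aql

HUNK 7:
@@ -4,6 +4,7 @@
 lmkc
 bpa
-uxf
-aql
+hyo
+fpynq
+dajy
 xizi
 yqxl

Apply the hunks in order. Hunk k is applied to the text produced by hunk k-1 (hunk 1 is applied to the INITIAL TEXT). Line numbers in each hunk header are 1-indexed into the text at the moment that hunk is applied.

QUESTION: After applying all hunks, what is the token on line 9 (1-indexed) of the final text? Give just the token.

Hunk 1: at line 2 remove [puhe,kfbuf] add [ehxa,hrzax,uldr] -> 9 lines: dborp rllhh oypg ehxa hrzax uldr fuurx xizi yqxl
Hunk 2: at line 4 remove [hrzax,uldr] add [vosxw,cmvy,ziwjh] -> 10 lines: dborp rllhh oypg ehxa vosxw cmvy ziwjh fuurx xizi yqxl
Hunk 3: at line 2 remove [ehxa,vosxw,cmvy] add [kzken,eusn,eyun] -> 10 lines: dborp rllhh oypg kzken eusn eyun ziwjh fuurx xizi yqxl
Hunk 4: at line 1 remove [rllhh,oypg,kzken] add [ybi,zlk] -> 9 lines: dborp ybi zlk eusn eyun ziwjh fuurx xizi yqxl
Hunk 5: at line 3 remove [eyun,ziwjh,fuurx] add [uxf,aql] -> 8 lines: dborp ybi zlk eusn uxf aql xizi yqxl
Hunk 6: at line 2 remove [eusn] add [lmkc,bpa] -> 9 lines: dborp ybi zlk lmkc bpa uxf aql xizi yqxl
Hunk 7: at line 4 remove [uxf,aql] add [hyo,fpynq,dajy] -> 10 lines: dborp ybi zlk lmkc bpa hyo fpynq dajy xizi yqxl
Final line 9: xizi

Answer: xizi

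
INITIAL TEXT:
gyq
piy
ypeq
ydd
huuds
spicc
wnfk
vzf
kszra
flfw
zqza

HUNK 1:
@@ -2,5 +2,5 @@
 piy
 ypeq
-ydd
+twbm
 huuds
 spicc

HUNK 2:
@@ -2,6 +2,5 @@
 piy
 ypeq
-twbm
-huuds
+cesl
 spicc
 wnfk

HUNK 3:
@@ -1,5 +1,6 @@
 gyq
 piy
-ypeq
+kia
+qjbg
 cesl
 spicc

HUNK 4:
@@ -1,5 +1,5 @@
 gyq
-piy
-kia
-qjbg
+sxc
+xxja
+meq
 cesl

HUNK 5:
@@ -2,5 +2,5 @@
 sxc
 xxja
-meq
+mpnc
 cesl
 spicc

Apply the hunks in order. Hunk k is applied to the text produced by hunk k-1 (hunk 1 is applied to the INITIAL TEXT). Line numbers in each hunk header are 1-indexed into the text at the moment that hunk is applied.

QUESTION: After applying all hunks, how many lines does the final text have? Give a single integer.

Answer: 11

Derivation:
Hunk 1: at line 2 remove [ydd] add [twbm] -> 11 lines: gyq piy ypeq twbm huuds spicc wnfk vzf kszra flfw zqza
Hunk 2: at line 2 remove [twbm,huuds] add [cesl] -> 10 lines: gyq piy ypeq cesl spicc wnfk vzf kszra flfw zqza
Hunk 3: at line 1 remove [ypeq] add [kia,qjbg] -> 11 lines: gyq piy kia qjbg cesl spicc wnfk vzf kszra flfw zqza
Hunk 4: at line 1 remove [piy,kia,qjbg] add [sxc,xxja,meq] -> 11 lines: gyq sxc xxja meq cesl spicc wnfk vzf kszra flfw zqza
Hunk 5: at line 2 remove [meq] add [mpnc] -> 11 lines: gyq sxc xxja mpnc cesl spicc wnfk vzf kszra flfw zqza
Final line count: 11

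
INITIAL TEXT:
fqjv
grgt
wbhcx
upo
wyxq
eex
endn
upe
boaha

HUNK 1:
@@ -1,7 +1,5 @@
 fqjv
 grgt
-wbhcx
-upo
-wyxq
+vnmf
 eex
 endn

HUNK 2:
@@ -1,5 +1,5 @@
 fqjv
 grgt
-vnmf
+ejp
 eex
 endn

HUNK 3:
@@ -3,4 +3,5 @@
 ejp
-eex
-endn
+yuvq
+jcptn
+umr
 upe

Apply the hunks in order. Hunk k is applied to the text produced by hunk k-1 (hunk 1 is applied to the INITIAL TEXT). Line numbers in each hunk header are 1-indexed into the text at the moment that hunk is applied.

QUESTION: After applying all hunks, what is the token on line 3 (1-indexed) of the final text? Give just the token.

Answer: ejp

Derivation:
Hunk 1: at line 1 remove [wbhcx,upo,wyxq] add [vnmf] -> 7 lines: fqjv grgt vnmf eex endn upe boaha
Hunk 2: at line 1 remove [vnmf] add [ejp] -> 7 lines: fqjv grgt ejp eex endn upe boaha
Hunk 3: at line 3 remove [eex,endn] add [yuvq,jcptn,umr] -> 8 lines: fqjv grgt ejp yuvq jcptn umr upe boaha
Final line 3: ejp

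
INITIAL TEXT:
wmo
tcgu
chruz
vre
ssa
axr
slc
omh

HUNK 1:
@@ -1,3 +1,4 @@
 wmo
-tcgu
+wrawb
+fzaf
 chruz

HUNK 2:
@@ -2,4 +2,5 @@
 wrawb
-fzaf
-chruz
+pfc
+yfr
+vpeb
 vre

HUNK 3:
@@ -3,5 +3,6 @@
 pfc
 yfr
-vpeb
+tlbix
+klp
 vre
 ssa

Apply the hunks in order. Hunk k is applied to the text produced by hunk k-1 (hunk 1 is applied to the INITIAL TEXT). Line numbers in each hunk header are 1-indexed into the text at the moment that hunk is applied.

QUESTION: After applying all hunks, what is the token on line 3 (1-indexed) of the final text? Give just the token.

Hunk 1: at line 1 remove [tcgu] add [wrawb,fzaf] -> 9 lines: wmo wrawb fzaf chruz vre ssa axr slc omh
Hunk 2: at line 2 remove [fzaf,chruz] add [pfc,yfr,vpeb] -> 10 lines: wmo wrawb pfc yfr vpeb vre ssa axr slc omh
Hunk 3: at line 3 remove [vpeb] add [tlbix,klp] -> 11 lines: wmo wrawb pfc yfr tlbix klp vre ssa axr slc omh
Final line 3: pfc

Answer: pfc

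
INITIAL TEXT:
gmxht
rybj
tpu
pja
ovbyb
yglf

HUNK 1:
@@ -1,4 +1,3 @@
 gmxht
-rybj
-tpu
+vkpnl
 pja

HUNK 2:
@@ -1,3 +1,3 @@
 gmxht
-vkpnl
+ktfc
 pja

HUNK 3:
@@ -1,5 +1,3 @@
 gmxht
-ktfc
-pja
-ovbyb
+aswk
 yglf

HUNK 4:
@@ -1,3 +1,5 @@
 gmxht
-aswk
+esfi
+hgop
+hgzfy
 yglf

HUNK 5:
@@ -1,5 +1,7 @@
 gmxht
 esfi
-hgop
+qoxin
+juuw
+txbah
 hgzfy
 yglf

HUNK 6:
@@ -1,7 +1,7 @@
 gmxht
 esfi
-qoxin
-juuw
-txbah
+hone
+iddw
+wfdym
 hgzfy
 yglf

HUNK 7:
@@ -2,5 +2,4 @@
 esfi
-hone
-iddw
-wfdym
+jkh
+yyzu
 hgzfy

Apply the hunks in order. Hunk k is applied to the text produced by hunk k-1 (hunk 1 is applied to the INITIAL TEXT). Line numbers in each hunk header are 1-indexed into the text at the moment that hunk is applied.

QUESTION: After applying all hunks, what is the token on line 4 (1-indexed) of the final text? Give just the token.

Answer: yyzu

Derivation:
Hunk 1: at line 1 remove [rybj,tpu] add [vkpnl] -> 5 lines: gmxht vkpnl pja ovbyb yglf
Hunk 2: at line 1 remove [vkpnl] add [ktfc] -> 5 lines: gmxht ktfc pja ovbyb yglf
Hunk 3: at line 1 remove [ktfc,pja,ovbyb] add [aswk] -> 3 lines: gmxht aswk yglf
Hunk 4: at line 1 remove [aswk] add [esfi,hgop,hgzfy] -> 5 lines: gmxht esfi hgop hgzfy yglf
Hunk 5: at line 1 remove [hgop] add [qoxin,juuw,txbah] -> 7 lines: gmxht esfi qoxin juuw txbah hgzfy yglf
Hunk 6: at line 1 remove [qoxin,juuw,txbah] add [hone,iddw,wfdym] -> 7 lines: gmxht esfi hone iddw wfdym hgzfy yglf
Hunk 7: at line 2 remove [hone,iddw,wfdym] add [jkh,yyzu] -> 6 lines: gmxht esfi jkh yyzu hgzfy yglf
Final line 4: yyzu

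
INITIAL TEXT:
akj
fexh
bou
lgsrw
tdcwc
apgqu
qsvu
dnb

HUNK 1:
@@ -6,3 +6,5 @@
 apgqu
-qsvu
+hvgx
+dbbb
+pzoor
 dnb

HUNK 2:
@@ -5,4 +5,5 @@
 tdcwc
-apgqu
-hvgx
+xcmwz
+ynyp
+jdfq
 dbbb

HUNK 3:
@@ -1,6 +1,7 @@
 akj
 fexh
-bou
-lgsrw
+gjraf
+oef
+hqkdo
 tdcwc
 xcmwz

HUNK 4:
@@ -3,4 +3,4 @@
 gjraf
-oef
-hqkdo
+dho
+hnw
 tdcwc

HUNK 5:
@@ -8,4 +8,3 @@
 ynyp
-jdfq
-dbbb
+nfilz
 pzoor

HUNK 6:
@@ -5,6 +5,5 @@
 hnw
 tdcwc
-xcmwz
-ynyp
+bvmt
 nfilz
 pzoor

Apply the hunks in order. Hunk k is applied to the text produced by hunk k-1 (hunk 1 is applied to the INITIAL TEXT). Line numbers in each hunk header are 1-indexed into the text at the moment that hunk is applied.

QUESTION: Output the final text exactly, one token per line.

Answer: akj
fexh
gjraf
dho
hnw
tdcwc
bvmt
nfilz
pzoor
dnb

Derivation:
Hunk 1: at line 6 remove [qsvu] add [hvgx,dbbb,pzoor] -> 10 lines: akj fexh bou lgsrw tdcwc apgqu hvgx dbbb pzoor dnb
Hunk 2: at line 5 remove [apgqu,hvgx] add [xcmwz,ynyp,jdfq] -> 11 lines: akj fexh bou lgsrw tdcwc xcmwz ynyp jdfq dbbb pzoor dnb
Hunk 3: at line 1 remove [bou,lgsrw] add [gjraf,oef,hqkdo] -> 12 lines: akj fexh gjraf oef hqkdo tdcwc xcmwz ynyp jdfq dbbb pzoor dnb
Hunk 4: at line 3 remove [oef,hqkdo] add [dho,hnw] -> 12 lines: akj fexh gjraf dho hnw tdcwc xcmwz ynyp jdfq dbbb pzoor dnb
Hunk 5: at line 8 remove [jdfq,dbbb] add [nfilz] -> 11 lines: akj fexh gjraf dho hnw tdcwc xcmwz ynyp nfilz pzoor dnb
Hunk 6: at line 5 remove [xcmwz,ynyp] add [bvmt] -> 10 lines: akj fexh gjraf dho hnw tdcwc bvmt nfilz pzoor dnb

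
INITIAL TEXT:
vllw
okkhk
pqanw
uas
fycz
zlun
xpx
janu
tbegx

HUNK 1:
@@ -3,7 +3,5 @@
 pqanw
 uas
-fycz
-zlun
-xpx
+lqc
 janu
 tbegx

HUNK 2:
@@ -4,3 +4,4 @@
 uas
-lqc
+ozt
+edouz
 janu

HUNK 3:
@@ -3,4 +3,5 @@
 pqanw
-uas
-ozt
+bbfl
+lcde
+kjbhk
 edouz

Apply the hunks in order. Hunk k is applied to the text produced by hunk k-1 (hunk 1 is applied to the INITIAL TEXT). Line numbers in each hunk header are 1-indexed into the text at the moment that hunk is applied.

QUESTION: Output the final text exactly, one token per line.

Hunk 1: at line 3 remove [fycz,zlun,xpx] add [lqc] -> 7 lines: vllw okkhk pqanw uas lqc janu tbegx
Hunk 2: at line 4 remove [lqc] add [ozt,edouz] -> 8 lines: vllw okkhk pqanw uas ozt edouz janu tbegx
Hunk 3: at line 3 remove [uas,ozt] add [bbfl,lcde,kjbhk] -> 9 lines: vllw okkhk pqanw bbfl lcde kjbhk edouz janu tbegx

Answer: vllw
okkhk
pqanw
bbfl
lcde
kjbhk
edouz
janu
tbegx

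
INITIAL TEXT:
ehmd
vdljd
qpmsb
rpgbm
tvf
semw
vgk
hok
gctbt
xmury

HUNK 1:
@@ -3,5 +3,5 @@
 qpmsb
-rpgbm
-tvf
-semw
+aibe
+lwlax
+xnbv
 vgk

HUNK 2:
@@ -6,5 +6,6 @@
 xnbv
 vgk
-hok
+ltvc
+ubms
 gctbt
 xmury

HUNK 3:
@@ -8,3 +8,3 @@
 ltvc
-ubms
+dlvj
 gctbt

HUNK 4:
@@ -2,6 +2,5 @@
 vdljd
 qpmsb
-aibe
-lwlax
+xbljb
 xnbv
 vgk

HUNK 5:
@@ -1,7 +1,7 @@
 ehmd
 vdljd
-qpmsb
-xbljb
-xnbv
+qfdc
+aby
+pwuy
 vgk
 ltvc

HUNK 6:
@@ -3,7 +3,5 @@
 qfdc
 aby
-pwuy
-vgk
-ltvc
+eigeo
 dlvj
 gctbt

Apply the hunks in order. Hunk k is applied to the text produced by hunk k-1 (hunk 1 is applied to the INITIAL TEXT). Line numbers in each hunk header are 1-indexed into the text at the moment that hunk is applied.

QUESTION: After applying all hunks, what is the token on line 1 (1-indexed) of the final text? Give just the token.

Answer: ehmd

Derivation:
Hunk 1: at line 3 remove [rpgbm,tvf,semw] add [aibe,lwlax,xnbv] -> 10 lines: ehmd vdljd qpmsb aibe lwlax xnbv vgk hok gctbt xmury
Hunk 2: at line 6 remove [hok] add [ltvc,ubms] -> 11 lines: ehmd vdljd qpmsb aibe lwlax xnbv vgk ltvc ubms gctbt xmury
Hunk 3: at line 8 remove [ubms] add [dlvj] -> 11 lines: ehmd vdljd qpmsb aibe lwlax xnbv vgk ltvc dlvj gctbt xmury
Hunk 4: at line 2 remove [aibe,lwlax] add [xbljb] -> 10 lines: ehmd vdljd qpmsb xbljb xnbv vgk ltvc dlvj gctbt xmury
Hunk 5: at line 1 remove [qpmsb,xbljb,xnbv] add [qfdc,aby,pwuy] -> 10 lines: ehmd vdljd qfdc aby pwuy vgk ltvc dlvj gctbt xmury
Hunk 6: at line 3 remove [pwuy,vgk,ltvc] add [eigeo] -> 8 lines: ehmd vdljd qfdc aby eigeo dlvj gctbt xmury
Final line 1: ehmd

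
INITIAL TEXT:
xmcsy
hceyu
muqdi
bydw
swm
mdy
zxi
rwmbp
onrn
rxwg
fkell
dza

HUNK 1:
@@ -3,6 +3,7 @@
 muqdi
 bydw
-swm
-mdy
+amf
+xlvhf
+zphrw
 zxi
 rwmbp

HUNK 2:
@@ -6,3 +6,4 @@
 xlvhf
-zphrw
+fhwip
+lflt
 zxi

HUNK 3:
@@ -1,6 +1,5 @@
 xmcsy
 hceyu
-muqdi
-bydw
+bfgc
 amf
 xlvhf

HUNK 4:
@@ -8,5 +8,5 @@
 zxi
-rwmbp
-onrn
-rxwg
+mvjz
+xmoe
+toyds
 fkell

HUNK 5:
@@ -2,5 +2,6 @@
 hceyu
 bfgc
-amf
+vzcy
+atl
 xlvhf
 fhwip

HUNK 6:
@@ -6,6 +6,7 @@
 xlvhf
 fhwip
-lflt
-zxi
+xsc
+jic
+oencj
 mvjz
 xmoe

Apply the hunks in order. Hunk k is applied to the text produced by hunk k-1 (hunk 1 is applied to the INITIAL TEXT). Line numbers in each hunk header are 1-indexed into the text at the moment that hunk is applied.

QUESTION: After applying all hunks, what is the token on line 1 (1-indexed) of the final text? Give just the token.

Hunk 1: at line 3 remove [swm,mdy] add [amf,xlvhf,zphrw] -> 13 lines: xmcsy hceyu muqdi bydw amf xlvhf zphrw zxi rwmbp onrn rxwg fkell dza
Hunk 2: at line 6 remove [zphrw] add [fhwip,lflt] -> 14 lines: xmcsy hceyu muqdi bydw amf xlvhf fhwip lflt zxi rwmbp onrn rxwg fkell dza
Hunk 3: at line 1 remove [muqdi,bydw] add [bfgc] -> 13 lines: xmcsy hceyu bfgc amf xlvhf fhwip lflt zxi rwmbp onrn rxwg fkell dza
Hunk 4: at line 8 remove [rwmbp,onrn,rxwg] add [mvjz,xmoe,toyds] -> 13 lines: xmcsy hceyu bfgc amf xlvhf fhwip lflt zxi mvjz xmoe toyds fkell dza
Hunk 5: at line 2 remove [amf] add [vzcy,atl] -> 14 lines: xmcsy hceyu bfgc vzcy atl xlvhf fhwip lflt zxi mvjz xmoe toyds fkell dza
Hunk 6: at line 6 remove [lflt,zxi] add [xsc,jic,oencj] -> 15 lines: xmcsy hceyu bfgc vzcy atl xlvhf fhwip xsc jic oencj mvjz xmoe toyds fkell dza
Final line 1: xmcsy

Answer: xmcsy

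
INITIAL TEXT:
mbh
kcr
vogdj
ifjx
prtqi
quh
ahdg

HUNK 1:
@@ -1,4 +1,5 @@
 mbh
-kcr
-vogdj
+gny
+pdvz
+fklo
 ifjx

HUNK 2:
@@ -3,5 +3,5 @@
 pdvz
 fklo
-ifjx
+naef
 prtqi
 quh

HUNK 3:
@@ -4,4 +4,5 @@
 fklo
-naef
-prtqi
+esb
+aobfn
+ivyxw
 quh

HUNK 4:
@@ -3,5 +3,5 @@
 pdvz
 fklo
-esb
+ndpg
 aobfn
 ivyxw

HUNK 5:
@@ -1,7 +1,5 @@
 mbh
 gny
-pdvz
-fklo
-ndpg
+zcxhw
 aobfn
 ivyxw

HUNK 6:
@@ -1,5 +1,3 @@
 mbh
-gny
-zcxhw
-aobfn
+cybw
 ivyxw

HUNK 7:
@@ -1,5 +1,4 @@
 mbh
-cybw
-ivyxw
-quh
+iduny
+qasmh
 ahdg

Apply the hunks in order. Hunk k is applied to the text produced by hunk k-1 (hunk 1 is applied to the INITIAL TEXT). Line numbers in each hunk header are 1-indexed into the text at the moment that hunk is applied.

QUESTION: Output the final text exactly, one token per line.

Hunk 1: at line 1 remove [kcr,vogdj] add [gny,pdvz,fklo] -> 8 lines: mbh gny pdvz fklo ifjx prtqi quh ahdg
Hunk 2: at line 3 remove [ifjx] add [naef] -> 8 lines: mbh gny pdvz fklo naef prtqi quh ahdg
Hunk 3: at line 4 remove [naef,prtqi] add [esb,aobfn,ivyxw] -> 9 lines: mbh gny pdvz fklo esb aobfn ivyxw quh ahdg
Hunk 4: at line 3 remove [esb] add [ndpg] -> 9 lines: mbh gny pdvz fklo ndpg aobfn ivyxw quh ahdg
Hunk 5: at line 1 remove [pdvz,fklo,ndpg] add [zcxhw] -> 7 lines: mbh gny zcxhw aobfn ivyxw quh ahdg
Hunk 6: at line 1 remove [gny,zcxhw,aobfn] add [cybw] -> 5 lines: mbh cybw ivyxw quh ahdg
Hunk 7: at line 1 remove [cybw,ivyxw,quh] add [iduny,qasmh] -> 4 lines: mbh iduny qasmh ahdg

Answer: mbh
iduny
qasmh
ahdg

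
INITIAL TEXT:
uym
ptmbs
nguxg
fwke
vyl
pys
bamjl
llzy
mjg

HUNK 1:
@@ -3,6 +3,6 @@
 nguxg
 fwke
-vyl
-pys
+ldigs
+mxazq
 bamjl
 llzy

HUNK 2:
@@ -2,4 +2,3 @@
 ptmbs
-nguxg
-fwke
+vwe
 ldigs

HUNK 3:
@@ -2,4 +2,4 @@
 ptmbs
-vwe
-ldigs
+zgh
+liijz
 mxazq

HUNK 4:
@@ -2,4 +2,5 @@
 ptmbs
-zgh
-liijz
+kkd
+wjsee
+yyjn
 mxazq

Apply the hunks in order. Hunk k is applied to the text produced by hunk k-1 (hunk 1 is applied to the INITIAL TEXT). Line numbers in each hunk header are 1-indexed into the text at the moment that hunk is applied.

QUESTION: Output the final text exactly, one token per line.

Answer: uym
ptmbs
kkd
wjsee
yyjn
mxazq
bamjl
llzy
mjg

Derivation:
Hunk 1: at line 3 remove [vyl,pys] add [ldigs,mxazq] -> 9 lines: uym ptmbs nguxg fwke ldigs mxazq bamjl llzy mjg
Hunk 2: at line 2 remove [nguxg,fwke] add [vwe] -> 8 lines: uym ptmbs vwe ldigs mxazq bamjl llzy mjg
Hunk 3: at line 2 remove [vwe,ldigs] add [zgh,liijz] -> 8 lines: uym ptmbs zgh liijz mxazq bamjl llzy mjg
Hunk 4: at line 2 remove [zgh,liijz] add [kkd,wjsee,yyjn] -> 9 lines: uym ptmbs kkd wjsee yyjn mxazq bamjl llzy mjg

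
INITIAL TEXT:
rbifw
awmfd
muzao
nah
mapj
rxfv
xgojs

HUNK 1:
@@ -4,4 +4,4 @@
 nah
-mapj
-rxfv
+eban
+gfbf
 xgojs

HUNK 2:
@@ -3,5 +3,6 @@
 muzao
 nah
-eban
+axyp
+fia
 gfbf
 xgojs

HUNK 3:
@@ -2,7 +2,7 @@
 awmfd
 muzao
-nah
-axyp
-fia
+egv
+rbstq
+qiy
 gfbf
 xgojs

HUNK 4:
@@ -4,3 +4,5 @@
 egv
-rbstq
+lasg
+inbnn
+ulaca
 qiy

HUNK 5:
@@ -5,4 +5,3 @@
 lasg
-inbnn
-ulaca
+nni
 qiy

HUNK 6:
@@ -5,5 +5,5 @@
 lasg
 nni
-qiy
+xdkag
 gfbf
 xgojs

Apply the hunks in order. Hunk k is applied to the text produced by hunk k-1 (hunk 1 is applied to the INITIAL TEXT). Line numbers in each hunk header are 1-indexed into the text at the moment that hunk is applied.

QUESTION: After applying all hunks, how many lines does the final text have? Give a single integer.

Hunk 1: at line 4 remove [mapj,rxfv] add [eban,gfbf] -> 7 lines: rbifw awmfd muzao nah eban gfbf xgojs
Hunk 2: at line 3 remove [eban] add [axyp,fia] -> 8 lines: rbifw awmfd muzao nah axyp fia gfbf xgojs
Hunk 3: at line 2 remove [nah,axyp,fia] add [egv,rbstq,qiy] -> 8 lines: rbifw awmfd muzao egv rbstq qiy gfbf xgojs
Hunk 4: at line 4 remove [rbstq] add [lasg,inbnn,ulaca] -> 10 lines: rbifw awmfd muzao egv lasg inbnn ulaca qiy gfbf xgojs
Hunk 5: at line 5 remove [inbnn,ulaca] add [nni] -> 9 lines: rbifw awmfd muzao egv lasg nni qiy gfbf xgojs
Hunk 6: at line 5 remove [qiy] add [xdkag] -> 9 lines: rbifw awmfd muzao egv lasg nni xdkag gfbf xgojs
Final line count: 9

Answer: 9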